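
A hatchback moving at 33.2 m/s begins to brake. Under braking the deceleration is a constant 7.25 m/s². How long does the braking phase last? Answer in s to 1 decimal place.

Braking time = v/a = 33.2000 / 7.250 = 4.579 s.

Braking time ≈ 4.6 s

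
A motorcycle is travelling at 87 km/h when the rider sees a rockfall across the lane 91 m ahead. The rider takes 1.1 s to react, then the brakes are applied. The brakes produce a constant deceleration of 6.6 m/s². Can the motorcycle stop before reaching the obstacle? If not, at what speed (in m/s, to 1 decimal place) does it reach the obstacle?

Yes — it stops about 20.2 m short of the obstacle, so it never reaches it

87 km/h ÷ 3.6 = 24.1667 m/s.
Reaction distance = 24.1667 × 1.1 = 26.583 m.
Braking distance = v²/(2a) = 584.029 / 13.200 = 44.245 m.
Total stopping distance = 26.583 + 44.245 = 70.828 m, vs 91 m available — it stops with 91 − 70.828 = 20.172 m to spare.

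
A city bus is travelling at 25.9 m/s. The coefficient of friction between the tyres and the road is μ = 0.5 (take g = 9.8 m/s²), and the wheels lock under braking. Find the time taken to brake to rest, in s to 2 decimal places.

a = μg = 0.5 × 9.8 = 4.900 m/s².
Braking time = v/a = 25.9000 / 4.900 = 5.286 s.

Braking time ≈ 5.29 s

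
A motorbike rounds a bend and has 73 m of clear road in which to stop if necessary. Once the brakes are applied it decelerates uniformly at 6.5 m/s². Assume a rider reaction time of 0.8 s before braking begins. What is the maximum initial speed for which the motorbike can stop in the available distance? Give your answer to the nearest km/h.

Stopping distance: v·t_r + v²/(2a) = 73 with t_r = 0.8 s and a = 6.500 m/s².
So v² + 10.400 v − 949.00 = 0.
Positive root: v = −a·t_r + √((a·t_r)² + 2a·d) = −5.200 + √(27.040 + 949.00) = 26.0416 m/s.
26.0416 m/s × 3.6 = 93.750 km/h.

Maximum speed ≈ 94 km/h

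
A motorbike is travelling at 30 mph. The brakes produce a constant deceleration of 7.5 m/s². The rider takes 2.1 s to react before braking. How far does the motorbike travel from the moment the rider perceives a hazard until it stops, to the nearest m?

Total stopping distance ≈ 40 m

30 mph × 0.44704 = 13.4112 m/s.
Reaction distance = v·t_r = 13.4112 × 2.1 = 28.164 m.
Braking distance = v²/(2a) = 13.4112² / (2 × 7.500) = 179.860 / 15.000 = 11.991 m.
Total = 28.164 + 11.991 = 40.155 m.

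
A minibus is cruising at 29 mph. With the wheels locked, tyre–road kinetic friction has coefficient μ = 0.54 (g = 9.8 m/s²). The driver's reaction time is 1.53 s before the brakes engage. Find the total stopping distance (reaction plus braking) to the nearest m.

29 mph × 0.44704 = 12.9642 m/s.
a = μg = 0.54 × 9.8 = 5.292 m/s².
Reaction distance = v·t_r = 12.9642 × 1.53 = 19.835 m.
Braking distance = v²/(2a) = 12.9642² / (2 × 5.292) = 168.070 / 10.584 = 15.880 m.
Total = 19.835 + 15.880 = 35.715 m.

Total stopping distance ≈ 36 m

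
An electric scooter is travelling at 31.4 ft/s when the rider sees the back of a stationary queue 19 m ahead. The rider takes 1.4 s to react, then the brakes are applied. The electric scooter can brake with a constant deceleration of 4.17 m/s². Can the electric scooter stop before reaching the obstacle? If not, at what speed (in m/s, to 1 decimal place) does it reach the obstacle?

No — it strikes the obstacle at 6.7 m/s

31.4 ft/s × 0.3048 = 9.5707 m/s.
Reaction distance = 9.5707 × 1.4 = 13.399 m.
Braking distance needed to stop: v²/(2a) = 91.598 / 8.340 = 10.983 m, so total needed = 13.399 + 10.983 = 24.382 m > 19 m — it cannot stop.
Distance remaining when braking begins: 19 − 13.399 = 5.601 m.
v² = v₀² − 2a·d = 91.598 − 2 × 4.170 × 5.601 = 44.886 m²/s².
v = √44.886 = 6.700 m/s.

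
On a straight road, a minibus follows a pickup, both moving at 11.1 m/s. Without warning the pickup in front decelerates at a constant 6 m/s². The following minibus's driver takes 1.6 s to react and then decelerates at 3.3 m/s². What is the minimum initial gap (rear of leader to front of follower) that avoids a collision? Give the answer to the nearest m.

Leader travels v²/(2a_L) = 123.210 / 12.000 = 10.268 m before stopping.
Follower covers v·t_r = 11.1000 × 1.6 = 17.760 m while reacting, then v²/(2a_F) = 123.210 / 6.600 = 18.668 m while braking, for a total of 17.760 + 18.668 = 36.428 m.
Since a_F ≤ a_L and the follower starts braking later, the follower is never slower than the leader, so the closest approach is when both have stopped.
Minimum gap = 36.428 − 10.268 = 26.160 m.

Minimum gap ≈ 26 m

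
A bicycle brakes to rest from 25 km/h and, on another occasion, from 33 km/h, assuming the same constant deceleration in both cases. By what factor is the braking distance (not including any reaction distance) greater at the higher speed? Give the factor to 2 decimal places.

Factor ≈ 1.74

Braking distance d = v²/(2a), so with a fixed, d ∝ v².
Factor = (33/25)² = 1.3200² = 1.7424.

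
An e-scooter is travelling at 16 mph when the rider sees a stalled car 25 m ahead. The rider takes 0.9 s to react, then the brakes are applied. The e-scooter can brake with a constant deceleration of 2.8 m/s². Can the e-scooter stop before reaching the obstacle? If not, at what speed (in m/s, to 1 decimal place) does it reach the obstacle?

Yes — it stops about 9.4 m short of the obstacle, so it never reaches it

16 mph × 0.44704 = 7.1526 m/s.
Reaction distance = 7.1526 × 0.9 = 6.437 m.
Braking distance = v²/(2a) = 51.160 / 5.600 = 9.136 m.
Total stopping distance = 6.437 + 9.136 = 15.573 m, vs 25 m available — it stops with 25 − 15.573 = 9.427 m to spare.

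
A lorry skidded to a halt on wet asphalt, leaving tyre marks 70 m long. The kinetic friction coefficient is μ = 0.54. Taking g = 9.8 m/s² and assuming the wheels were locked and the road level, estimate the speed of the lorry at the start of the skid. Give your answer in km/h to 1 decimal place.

Initial speed ≈ 98.0 km/h

Deceleration a = μg = 0.54 × 9.8 = 5.292 m/s².
v = √(2a·d) = √(2 × 5.292 × 70) = √740.880 = 27.2191 m/s.
= 27.2191 × 3.6 = 97.989 km/h.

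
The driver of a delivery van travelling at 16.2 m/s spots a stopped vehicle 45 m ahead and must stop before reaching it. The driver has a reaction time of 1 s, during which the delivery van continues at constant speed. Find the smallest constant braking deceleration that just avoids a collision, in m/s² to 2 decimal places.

Required deceleration ≈ 4.56 m/s²

Distance covered during reaction = 16.2000 × 1 = 16.200 m.
Distance available for braking: 45 − 16.200 = 28.800 m.
v² = 2a·d ⇒ a = v²/(2d) = 16.2000² / (2 × 28.800) = 262.440 / 57.600 = 4.5562 m/s².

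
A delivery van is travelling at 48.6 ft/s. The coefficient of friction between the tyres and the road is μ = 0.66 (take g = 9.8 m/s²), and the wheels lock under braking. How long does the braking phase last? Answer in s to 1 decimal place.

48.6 ft/s × 0.3048 = 14.8133 m/s.
a = μg = 0.66 × 9.8 = 6.468 m/s².
Braking time = v/a = 14.8133 / 6.468 = 2.290 s.

Braking time ≈ 2.3 s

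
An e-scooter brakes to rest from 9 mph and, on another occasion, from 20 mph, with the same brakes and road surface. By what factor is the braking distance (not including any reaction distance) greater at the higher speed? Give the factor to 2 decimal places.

Braking distance d = v²/(2a), so with a fixed, d ∝ v².
Factor = (20/9)² = 2.2222² = 4.9382.

Factor ≈ 4.94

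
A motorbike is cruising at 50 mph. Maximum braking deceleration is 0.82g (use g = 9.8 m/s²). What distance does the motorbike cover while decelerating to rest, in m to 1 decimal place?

Braking distance ≈ 31.1 m

50 mph × 0.44704 = 22.3520 m/s.
a = 0.82 × 9.8 = 8.036 m/s².
Braking distance = v²/(2a) = 22.3520² / (2 × 8.036) = 499.612 / 16.072 = 31.086 m.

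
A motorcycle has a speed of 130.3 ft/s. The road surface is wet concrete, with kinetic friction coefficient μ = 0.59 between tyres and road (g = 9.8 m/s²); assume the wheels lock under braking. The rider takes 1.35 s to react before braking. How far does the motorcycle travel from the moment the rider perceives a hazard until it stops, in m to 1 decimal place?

130.3 ft/s × 0.3048 = 39.7154 m/s.
a = μg = 0.59 × 9.8 = 5.782 m/s².
Reaction distance = v·t_r = 39.7154 × 1.35 = 53.616 m.
Braking distance = v²/(2a) = 39.7154² / (2 × 5.782) = 1577.313 / 11.564 = 136.399 m.
Total = 53.616 + 136.399 = 190.015 m.

Total stopping distance ≈ 190.0 m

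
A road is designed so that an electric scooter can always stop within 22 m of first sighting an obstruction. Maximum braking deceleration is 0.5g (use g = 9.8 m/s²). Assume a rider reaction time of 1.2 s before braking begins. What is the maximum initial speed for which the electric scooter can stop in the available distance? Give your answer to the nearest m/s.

Maximum speed ≈ 10 m/s

a = 0.5 × 9.8 = 4.900 m/s².
Stopping distance: v·t_r + v²/(2a) = 22 with t_r = 1.2 s and a = 4.900 m/s².
So v² + 11.760 v − 215.60 = 0.
Positive root: v = −a·t_r + √((a·t_r)² + 2a·d) = −5.880 + √(34.574 + 215.60) = 9.9369 m/s.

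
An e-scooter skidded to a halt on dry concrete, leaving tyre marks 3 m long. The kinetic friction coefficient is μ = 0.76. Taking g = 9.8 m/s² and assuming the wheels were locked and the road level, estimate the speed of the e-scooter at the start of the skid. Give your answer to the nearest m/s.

Deceleration a = μg = 0.76 × 9.8 = 7.448 m/s².
v = √(2a·d) = √(2 × 7.448 × 3) = √44.688 = 6.6849 m/s.

Initial speed ≈ 7 m/s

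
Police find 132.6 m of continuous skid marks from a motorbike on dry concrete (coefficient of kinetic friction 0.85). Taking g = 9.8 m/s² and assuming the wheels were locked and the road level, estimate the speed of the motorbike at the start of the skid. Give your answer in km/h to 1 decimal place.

Deceleration a = μg = 0.85 × 9.8 = 8.330 m/s².
v = √(2a·d) = √(2 × 8.330 × 132.6) = √2209.116 = 47.0012 m/s.
= 47.0012 × 3.6 = 169.204 km/h.

Initial speed ≈ 169.2 km/h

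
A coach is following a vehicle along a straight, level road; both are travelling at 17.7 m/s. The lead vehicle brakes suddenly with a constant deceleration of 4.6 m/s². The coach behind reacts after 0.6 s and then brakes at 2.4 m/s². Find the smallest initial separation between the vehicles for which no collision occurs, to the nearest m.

Leader travels v²/(2a_L) = 313.290 / 9.200 = 34.053 m before stopping.
Follower covers v·t_r = 17.7000 × 0.6 = 10.620 m while reacting, then v²/(2a_F) = 313.290 / 4.800 = 65.269 m while braking, for a total of 10.620 + 65.269 = 75.889 m.
Since a_F ≤ a_L and the follower starts braking later, the follower is never slower than the leader, so the closest approach is when both have stopped.
Minimum gap = 75.889 − 34.053 = 41.836 m.

Minimum gap ≈ 42 m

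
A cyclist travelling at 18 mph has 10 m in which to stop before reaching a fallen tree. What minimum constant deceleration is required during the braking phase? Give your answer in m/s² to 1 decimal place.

18 mph × 0.44704 = 8.0467 m/s.
v² = 2a·d ⇒ a = v²/(2d) = 8.0467² / (2 × 10.000) = 64.749 / 20.000 = 3.2374 m/s².

Required deceleration ≈ 3.2 m/s²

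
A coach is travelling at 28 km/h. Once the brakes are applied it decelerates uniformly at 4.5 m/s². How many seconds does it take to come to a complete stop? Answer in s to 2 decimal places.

Braking time ≈ 1.73 s

28 km/h ÷ 3.6 = 7.7778 m/s.
Braking time = v/a = 7.7778 / 4.500 = 1.728 s.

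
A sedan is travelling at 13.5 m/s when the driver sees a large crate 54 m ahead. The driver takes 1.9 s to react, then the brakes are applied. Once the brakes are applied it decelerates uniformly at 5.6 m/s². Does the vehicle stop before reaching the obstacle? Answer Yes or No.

Yes

Reaction distance = 13.5000 × 1.9 = 25.650 m.
Braking distance = v²/(2a) = 182.250 / 11.200 = 16.272 m.
Total stopping distance = 25.650 + 16.272 = 41.922 m, vs 54 m available — it stops with 54 − 41.922 = 12.078 m to spare.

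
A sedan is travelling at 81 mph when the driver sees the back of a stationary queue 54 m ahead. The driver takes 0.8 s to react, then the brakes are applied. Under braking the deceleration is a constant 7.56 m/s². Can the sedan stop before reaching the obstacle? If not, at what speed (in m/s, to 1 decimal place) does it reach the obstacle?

No — it strikes the obstacle at 30.5 m/s

81 mph × 0.44704 = 36.2102 m/s.
Reaction distance = 36.2102 × 0.8 = 28.968 m.
Braking distance needed to stop: v²/(2a) = 1311.179 / 15.120 = 86.718 m, so total needed = 28.968 + 86.718 = 115.686 m > 54 m — it cannot stop.
Distance remaining when braking begins: 54 − 28.968 = 25.032 m.
v² = v₀² − 2a·d = 1311.179 − 2 × 7.560 × 25.032 = 932.695 m²/s².
v = √932.695 = 30.540 m/s.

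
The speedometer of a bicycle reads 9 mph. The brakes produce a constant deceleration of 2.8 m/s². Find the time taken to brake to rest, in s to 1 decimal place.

9 mph × 0.44704 = 4.0234 m/s.
Braking time = v/a = 4.0234 / 2.800 = 1.437 s.

Braking time ≈ 1.4 s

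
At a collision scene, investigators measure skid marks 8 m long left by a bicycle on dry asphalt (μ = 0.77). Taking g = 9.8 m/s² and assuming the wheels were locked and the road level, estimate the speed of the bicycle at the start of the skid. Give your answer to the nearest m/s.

Deceleration a = μg = 0.77 × 9.8 = 7.546 m/s².
v = √(2a·d) = √(2 × 7.546 × 8) = √120.736 = 10.9880 m/s.

Initial speed ≈ 11 m/s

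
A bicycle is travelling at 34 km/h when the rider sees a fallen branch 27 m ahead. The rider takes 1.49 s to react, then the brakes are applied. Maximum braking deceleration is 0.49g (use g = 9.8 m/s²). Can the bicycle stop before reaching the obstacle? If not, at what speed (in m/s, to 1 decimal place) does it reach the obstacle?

Yes — it stops about 3.6 m short of the obstacle, so it never reaches it

34 km/h ÷ 3.6 = 9.4444 m/s.
a = 0.49 × 9.8 = 4.802 m/s².
Reaction distance = 9.4444 × 1.49 = 14.072 m.
Braking distance = v²/(2a) = 89.197 / 9.604 = 9.287 m.
Total stopping distance = 14.072 + 9.287 = 23.359 m, vs 27 m available — it stops with 27 − 23.359 = 3.641 m to spare.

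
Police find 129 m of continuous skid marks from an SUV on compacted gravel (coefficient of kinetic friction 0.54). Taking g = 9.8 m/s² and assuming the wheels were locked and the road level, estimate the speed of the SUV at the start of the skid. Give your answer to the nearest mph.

Deceleration a = μg = 0.54 × 9.8 = 5.292 m/s².
v = √(2a·d) = √(2 × 5.292 × 129) = √1365.336 = 36.9505 m/s.
= 36.9505 ÷ 0.44704 = 82.656 mph.

Initial speed ≈ 83 mph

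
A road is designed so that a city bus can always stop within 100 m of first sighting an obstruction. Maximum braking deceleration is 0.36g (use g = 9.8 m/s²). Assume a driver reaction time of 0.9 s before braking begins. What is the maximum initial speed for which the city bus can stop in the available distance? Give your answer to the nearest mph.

Maximum speed ≈ 53 mph

a = 0.36 × 9.8 = 3.528 m/s².
Stopping distance: v·t_r + v²/(2a) = 100 with t_r = 0.9 s and a = 3.528 m/s².
So v² + 6.350 v − 705.60 = 0.
Positive root: v = −a·t_r + √((a·t_r)² + 2a·d) = −3.175 + √(10.081 + 705.60) = 23.5772 m/s.
23.5772 m/s ÷ 0.44704 = 52.741 mph.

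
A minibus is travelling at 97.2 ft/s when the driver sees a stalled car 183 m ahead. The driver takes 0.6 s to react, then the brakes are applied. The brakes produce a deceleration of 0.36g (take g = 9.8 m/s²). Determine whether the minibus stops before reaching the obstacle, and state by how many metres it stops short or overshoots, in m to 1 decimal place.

Yes — it stops 40.8 m short of the obstacle

97.2 ft/s × 0.3048 = 29.6266 m/s.
a = 0.36 × 9.8 = 3.528 m/s².
Reaction distance = 29.6266 × 0.6 = 17.776 m.
Braking distance = v²/(2a) = 877.735 / 7.056 = 124.396 m.
Total stopping distance = 17.776 + 124.396 = 142.172 m, vs 183 m available — it stops with 183 − 142.172 = 40.828 m to spare.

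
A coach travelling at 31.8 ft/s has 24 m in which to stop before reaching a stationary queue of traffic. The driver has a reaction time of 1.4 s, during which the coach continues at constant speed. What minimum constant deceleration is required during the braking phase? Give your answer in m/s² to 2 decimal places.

31.8 ft/s × 0.3048 = 9.6926 m/s.
Distance covered during reaction = 9.6926 × 1.4 = 13.570 m.
Distance available for braking: 24 − 13.570 = 10.430 m.
v² = 2a·d ⇒ a = v²/(2d) = 9.6926² / (2 × 10.430) = 93.946 / 20.860 = 4.5036 m/s².

Required deceleration ≈ 4.50 m/s²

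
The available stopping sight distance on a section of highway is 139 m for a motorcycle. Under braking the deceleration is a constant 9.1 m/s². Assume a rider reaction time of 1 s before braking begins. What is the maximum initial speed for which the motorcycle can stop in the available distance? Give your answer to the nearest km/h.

Stopping distance: v·t_r + v²/(2a) = 139 with t_r = 1 s and a = 9.100 m/s².
So v² + 18.200 v − 2529.80 = 0.
Positive root: v = −a·t_r + √((a·t_r)² + 2a·d) = −9.100 + √(82.810 + 2529.80) = 42.0137 m/s.
42.0137 m/s × 3.6 = 151.249 km/h.

Maximum speed ≈ 151 km/h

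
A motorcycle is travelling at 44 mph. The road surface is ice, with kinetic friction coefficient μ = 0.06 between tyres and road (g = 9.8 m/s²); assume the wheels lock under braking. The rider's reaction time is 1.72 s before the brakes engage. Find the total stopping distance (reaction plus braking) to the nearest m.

44 mph × 0.44704 = 19.6698 m/s.
a = μg = 0.06 × 9.8 = 0.588 m/s².
Reaction distance = v·t_r = 19.6698 × 1.72 = 33.832 m.
Braking distance = v²/(2a) = 19.6698² / (2 × 0.588) = 386.901 / 1.176 = 328.997 m.
Total = 33.832 + 328.997 = 362.829 m.

Total stopping distance ≈ 363 m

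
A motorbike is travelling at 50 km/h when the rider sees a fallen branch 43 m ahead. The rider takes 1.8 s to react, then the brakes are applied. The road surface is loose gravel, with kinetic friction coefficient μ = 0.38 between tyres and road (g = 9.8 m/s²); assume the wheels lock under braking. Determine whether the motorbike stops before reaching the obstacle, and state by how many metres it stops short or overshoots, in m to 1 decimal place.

50 km/h ÷ 3.6 = 13.8889 m/s.
a = μg = 0.38 × 9.8 = 3.724 m/s².
Reaction distance = 13.8889 × 1.8 = 25.000 m.
Braking distance = v²/(2a) = 192.902 / 7.448 = 25.900 m.
Total stopping distance = 25.000 + 25.900 = 50.900 m, vs 43 m available — it cannot stop in time and overshoots by 50.900 − 43 = 7.900 m.

No — it overshoots by 7.9 m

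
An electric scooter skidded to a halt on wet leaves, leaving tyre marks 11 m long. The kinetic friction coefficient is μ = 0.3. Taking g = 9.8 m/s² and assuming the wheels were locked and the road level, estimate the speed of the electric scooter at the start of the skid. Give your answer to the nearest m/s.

Deceleration a = μg = 0.3 × 9.8 = 2.940 m/s².
v = √(2a·d) = √(2 × 2.940 × 11) = √64.680 = 8.0424 m/s.

Initial speed ≈ 8 m/s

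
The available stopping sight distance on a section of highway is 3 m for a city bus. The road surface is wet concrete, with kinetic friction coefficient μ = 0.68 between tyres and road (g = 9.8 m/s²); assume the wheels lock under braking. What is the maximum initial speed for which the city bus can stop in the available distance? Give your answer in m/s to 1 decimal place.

Maximum speed ≈ 6.3 m/s

a = μg = 0.68 × 9.8 = 6.664 m/s².
v²/(2a) = d ⇒ v = √(2 × 6.664 × 3) = √39.98 = 6.3230 m/s.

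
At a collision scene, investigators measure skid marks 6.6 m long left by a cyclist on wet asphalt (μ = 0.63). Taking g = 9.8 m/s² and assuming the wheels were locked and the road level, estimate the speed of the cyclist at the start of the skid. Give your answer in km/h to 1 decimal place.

Deceleration a = μg = 0.63 × 9.8 = 6.174 m/s².
v = √(2a·d) = √(2 × 6.174 × 6.6) = √81.497 = 9.0276 m/s.
= 9.0276 × 3.6 = 32.499 km/h.

Initial speed ≈ 32.5 km/h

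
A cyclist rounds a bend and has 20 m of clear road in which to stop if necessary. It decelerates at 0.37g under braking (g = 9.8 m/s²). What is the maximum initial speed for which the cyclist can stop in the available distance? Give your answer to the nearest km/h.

a = 0.37 × 9.8 = 3.626 m/s².
v²/(2a) = d ⇒ v = √(2 × 3.626 × 20) = √145.04 = 12.0433 m/s.
12.0433 m/s × 3.6 = 43.356 km/h.

Maximum speed ≈ 43 km/h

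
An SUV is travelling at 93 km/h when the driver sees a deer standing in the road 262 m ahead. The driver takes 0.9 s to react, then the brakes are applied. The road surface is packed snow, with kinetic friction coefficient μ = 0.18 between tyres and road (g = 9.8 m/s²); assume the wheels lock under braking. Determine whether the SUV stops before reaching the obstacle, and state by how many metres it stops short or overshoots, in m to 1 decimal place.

93 km/h ÷ 3.6 = 25.8333 m/s.
a = μg = 0.18 × 9.8 = 1.764 m/s².
Reaction distance = 25.8333 × 0.9 = 23.250 m.
Braking distance = v²/(2a) = 667.359 / 3.528 = 189.161 m.
Total stopping distance = 23.250 + 189.161 = 212.411 m, vs 262 m available — it stops with 262 − 212.411 = 49.589 m to spare.

Yes — it stops 49.6 m short of the obstacle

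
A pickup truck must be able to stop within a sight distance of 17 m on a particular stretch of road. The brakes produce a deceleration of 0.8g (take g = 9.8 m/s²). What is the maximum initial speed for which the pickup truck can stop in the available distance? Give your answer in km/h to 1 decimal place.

Maximum speed ≈ 58.8 km/h

a = 0.8 × 9.8 = 7.840 m/s².
v²/(2a) = d ⇒ v = √(2 × 7.840 × 17) = √266.56 = 16.3267 m/s.
16.3267 m/s × 3.6 = 58.776 km/h.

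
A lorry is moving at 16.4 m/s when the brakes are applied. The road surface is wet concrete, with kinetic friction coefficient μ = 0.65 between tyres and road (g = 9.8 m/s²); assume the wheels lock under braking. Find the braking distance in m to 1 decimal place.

a = μg = 0.65 × 9.8 = 6.370 m/s².
Braking distance = v²/(2a) = 16.4000² / (2 × 6.370) = 268.960 / 12.740 = 21.111 m.

Braking distance ≈ 21.1 m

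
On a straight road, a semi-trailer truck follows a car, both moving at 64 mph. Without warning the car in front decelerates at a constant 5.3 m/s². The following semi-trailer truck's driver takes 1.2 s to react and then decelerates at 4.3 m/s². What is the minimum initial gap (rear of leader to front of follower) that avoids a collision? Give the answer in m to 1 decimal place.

Minimum gap ≈ 52.3 m

64 mph × 0.44704 = 28.6106 m/s.
Leader travels v²/(2a_L) = 818.566 / 10.600 = 77.223 m before stopping.
Follower covers v·t_r = 28.6106 × 1.2 = 34.333 m while reacting, then v²/(2a_F) = 818.566 / 8.600 = 95.182 m while braking, for a total of 34.333 + 95.182 = 129.515 m.
Since a_F ≤ a_L and the follower starts braking later, the follower is never slower than the leader, so the closest approach is when both have stopped.
Minimum gap = 129.515 − 77.223 = 52.292 m.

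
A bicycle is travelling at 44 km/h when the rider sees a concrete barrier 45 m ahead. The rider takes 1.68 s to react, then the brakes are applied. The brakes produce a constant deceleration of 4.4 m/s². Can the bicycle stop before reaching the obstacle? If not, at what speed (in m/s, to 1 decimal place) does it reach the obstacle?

Yes — it stops about 7.5 m short of the obstacle, so it never reaches it

44 km/h ÷ 3.6 = 12.2222 m/s.
Reaction distance = 12.2222 × 1.68 = 20.533 m.
Braking distance = v²/(2a) = 149.382 / 8.800 = 16.975 m.
Total stopping distance = 20.533 + 16.975 = 37.508 m, vs 45 m available — it stops with 45 − 37.508 = 7.492 m to spare.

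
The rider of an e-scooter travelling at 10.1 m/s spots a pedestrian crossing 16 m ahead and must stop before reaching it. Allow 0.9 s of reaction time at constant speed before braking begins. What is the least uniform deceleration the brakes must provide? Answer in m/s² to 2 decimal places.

Required deceleration ≈ 7.38 m/s²

Distance covered during reaction = 10.1000 × 0.9 = 9.090 m.
Distance available for braking: 16 − 9.090 = 6.910 m.
v² = 2a·d ⇒ a = v²/(2d) = 10.1000² / (2 × 6.910) = 102.010 / 13.820 = 7.3813 m/s².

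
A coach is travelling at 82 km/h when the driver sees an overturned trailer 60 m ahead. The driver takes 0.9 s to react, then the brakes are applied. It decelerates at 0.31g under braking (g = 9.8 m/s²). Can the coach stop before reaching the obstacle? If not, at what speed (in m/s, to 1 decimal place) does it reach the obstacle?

No — it strikes the obstacle at 16.7 m/s

82 km/h ÷ 3.6 = 22.7778 m/s.
a = 0.31 × 9.8 = 3.038 m/s².
Reaction distance = 22.7778 × 0.9 = 20.500 m.
Braking distance needed to stop: v²/(2a) = 518.828 / 6.076 = 85.390 m, so total needed = 20.500 + 85.390 = 105.890 m > 60 m — it cannot stop.
Distance remaining when braking begins: 60 − 20.500 = 39.500 m.
v² = v₀² − 2a·d = 518.828 − 2 × 3.038 × 39.500 = 278.826 m²/s².
v = √278.826 = 16.698 m/s.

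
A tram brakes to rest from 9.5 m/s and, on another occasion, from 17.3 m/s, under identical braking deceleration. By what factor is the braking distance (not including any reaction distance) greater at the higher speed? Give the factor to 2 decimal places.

Braking distance d = v²/(2a), so with a fixed, d ∝ v².
Factor = (17.3/9.5)² = 1.8211² = 3.3164.

Factor ≈ 3.32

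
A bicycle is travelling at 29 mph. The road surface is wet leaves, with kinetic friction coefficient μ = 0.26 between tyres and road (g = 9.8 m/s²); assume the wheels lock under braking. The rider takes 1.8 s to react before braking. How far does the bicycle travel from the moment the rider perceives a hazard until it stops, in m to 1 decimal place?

29 mph × 0.44704 = 12.9642 m/s.
a = μg = 0.26 × 9.8 = 2.548 m/s².
Reaction distance = v·t_r = 12.9642 × 1.8 = 23.336 m.
Braking distance = v²/(2a) = 12.9642² / (2 × 2.548) = 168.070 / 5.096 = 32.981 m.
Total = 23.336 + 32.981 = 56.317 m.

Total stopping distance ≈ 56.3 m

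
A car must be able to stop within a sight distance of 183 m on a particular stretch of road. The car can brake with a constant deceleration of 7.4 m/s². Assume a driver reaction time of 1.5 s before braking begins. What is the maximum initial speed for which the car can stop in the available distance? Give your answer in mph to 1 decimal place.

Maximum speed ≈ 94.2 mph

Stopping distance: v·t_r + v²/(2a) = 183 with t_r = 1.5 s and a = 7.400 m/s².
So v² + 22.200 v − 2708.40 = 0.
Positive root: v = −a·t_r + √((a·t_r)² + 2a·d) = −11.100 + √(123.210 + 2708.40) = 42.1129 m/s.
42.1129 m/s ÷ 0.44704 = 94.204 mph.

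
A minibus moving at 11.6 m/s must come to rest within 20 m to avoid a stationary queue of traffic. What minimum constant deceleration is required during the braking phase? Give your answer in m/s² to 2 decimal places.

v² = 2a·d ⇒ a = v²/(2d) = 11.6000² / (2 × 20.000) = 134.560 / 40.000 = 3.3640 m/s².

Required deceleration ≈ 3.36 m/s²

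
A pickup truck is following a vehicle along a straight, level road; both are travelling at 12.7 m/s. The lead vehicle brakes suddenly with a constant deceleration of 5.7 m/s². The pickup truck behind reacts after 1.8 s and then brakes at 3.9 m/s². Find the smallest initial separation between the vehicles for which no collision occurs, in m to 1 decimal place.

Leader travels v²/(2a_L) = 161.290 / 11.400 = 14.148 m before stopping.
Follower covers v·t_r = 12.7000 × 1.8 = 22.860 m while reacting, then v²/(2a_F) = 161.290 / 7.800 = 20.678 m while braking, for a total of 22.860 + 20.678 = 43.538 m.
Since a_F ≤ a_L and the follower starts braking later, the follower is never slower than the leader, so the closest approach is when both have stopped.
Minimum gap = 43.538 − 14.148 = 29.390 m.

Minimum gap ≈ 29.4 m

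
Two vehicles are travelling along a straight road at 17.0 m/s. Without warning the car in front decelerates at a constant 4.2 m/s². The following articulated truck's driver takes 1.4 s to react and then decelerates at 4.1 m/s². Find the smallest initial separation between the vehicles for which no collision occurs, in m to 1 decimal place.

Minimum gap ≈ 24.6 m

Leader travels v²/(2a_L) = 289.000 / 8.400 = 34.405 m before stopping.
Follower covers v·t_r = 17.0000 × 1.4 = 23.800 m while reacting, then v²/(2a_F) = 289.000 / 8.200 = 35.244 m while braking, for a total of 23.800 + 35.244 = 59.044 m.
Since a_F ≤ a_L and the follower starts braking later, the follower is never slower than the leader, so the closest approach is when both have stopped.
Minimum gap = 59.044 − 34.405 = 24.639 m.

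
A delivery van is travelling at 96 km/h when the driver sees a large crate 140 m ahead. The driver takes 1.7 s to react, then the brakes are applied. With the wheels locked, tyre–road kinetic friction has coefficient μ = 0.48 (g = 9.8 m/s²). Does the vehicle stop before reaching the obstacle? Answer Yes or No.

Yes

96 km/h ÷ 3.6 = 26.6667 m/s.
a = μg = 0.48 × 9.8 = 4.704 m/s².
Reaction distance = 26.6667 × 1.7 = 45.333 m.
Braking distance = v²/(2a) = 711.113 / 9.408 = 75.586 m.
Total stopping distance = 45.333 + 75.586 = 120.919 m, vs 140 m available — it stops with 140 − 120.919 = 19.081 m to spare.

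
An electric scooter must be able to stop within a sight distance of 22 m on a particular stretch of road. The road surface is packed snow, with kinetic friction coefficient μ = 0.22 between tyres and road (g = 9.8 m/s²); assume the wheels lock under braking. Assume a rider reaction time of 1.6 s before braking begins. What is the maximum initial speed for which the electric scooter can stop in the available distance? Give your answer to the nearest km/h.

a = μg = 0.22 × 9.8 = 2.156 m/s².
Stopping distance: v·t_r + v²/(2a) = 22 with t_r = 1.6 s and a = 2.156 m/s².
So v² + 6.899 v − 94.86 = 0.
Positive root: v = −a·t_r + √((a·t_r)² + 2a·d) = −3.450 + √(11.903 + 94.86) = 6.8826 m/s.
6.8826 m/s × 3.6 = 24.777 km/h.

Maximum speed ≈ 25 km/h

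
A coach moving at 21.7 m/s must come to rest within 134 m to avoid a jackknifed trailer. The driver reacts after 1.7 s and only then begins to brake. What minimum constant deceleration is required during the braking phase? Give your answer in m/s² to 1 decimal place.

Required deceleration ≈ 2.4 m/s²

Distance covered during reaction = 21.7000 × 1.7 = 36.890 m.
Distance available for braking: 134 − 36.890 = 97.110 m.
v² = 2a·d ⇒ a = v²/(2d) = 21.7000² / (2 × 97.110) = 470.890 / 194.220 = 2.4245 m/s².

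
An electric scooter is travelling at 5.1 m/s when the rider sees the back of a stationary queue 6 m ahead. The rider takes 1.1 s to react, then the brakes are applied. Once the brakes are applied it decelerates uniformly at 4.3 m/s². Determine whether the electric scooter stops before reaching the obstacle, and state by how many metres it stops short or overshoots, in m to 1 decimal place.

No — it overshoots by 2.6 m

Reaction distance = 5.1000 × 1.1 = 5.610 m.
Braking distance = v²/(2a) = 26.010 / 8.600 = 3.024 m.
Total stopping distance = 5.610 + 3.024 = 8.634 m, vs 6 m available — it cannot stop in time and overshoots by 8.634 − 6 = 2.634 m.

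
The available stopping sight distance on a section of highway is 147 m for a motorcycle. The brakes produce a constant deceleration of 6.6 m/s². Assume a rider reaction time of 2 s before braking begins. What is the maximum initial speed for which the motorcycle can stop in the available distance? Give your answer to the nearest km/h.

Maximum speed ≈ 118 km/h

Stopping distance: v·t_r + v²/(2a) = 147 with t_r = 2 s and a = 6.600 m/s².
So v² + 26.400 v − 1940.40 = 0.
Positive root: v = −a·t_r + √((a·t_r)² + 2a·d) = −13.200 + √(174.240 + 1940.40) = 32.7852 m/s.
32.7852 m/s × 3.6 = 118.027 km/h.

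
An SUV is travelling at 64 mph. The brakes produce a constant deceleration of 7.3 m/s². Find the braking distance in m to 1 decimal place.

64 mph × 0.44704 = 28.6106 m/s.
Braking distance = v²/(2a) = 28.6106² / (2 × 7.300) = 818.566 / 14.600 = 56.066 m.

Braking distance ≈ 56.1 m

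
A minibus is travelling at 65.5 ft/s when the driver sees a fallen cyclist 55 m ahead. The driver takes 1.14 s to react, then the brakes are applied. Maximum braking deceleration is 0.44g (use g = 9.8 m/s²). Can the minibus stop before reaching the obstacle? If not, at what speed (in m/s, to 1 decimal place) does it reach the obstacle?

65.5 ft/s × 0.3048 = 19.9644 m/s.
a = 0.44 × 9.8 = 4.312 m/s².
Reaction distance = 19.9644 × 1.14 = 22.759 m.
Braking distance needed to stop: v²/(2a) = 398.577 / 8.624 = 46.217 m, so total needed = 22.759 + 46.217 = 68.976 m > 55 m — it cannot stop.
Distance remaining when braking begins: 55 − 22.759 = 32.241 m.
v² = v₀² − 2a·d = 398.577 − 2 × 4.312 × 32.241 = 120.531 m²/s².
v = √120.531 = 10.979 m/s.

No — it strikes the obstacle at 11.0 m/s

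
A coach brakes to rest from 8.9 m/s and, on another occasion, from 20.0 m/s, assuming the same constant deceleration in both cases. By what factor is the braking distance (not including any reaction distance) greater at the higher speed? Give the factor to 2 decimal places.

Braking distance d = v²/(2a), so with a fixed, d ∝ v².
Factor = (20.0/8.9)² = 2.2472² = 5.0499.

Factor ≈ 5.05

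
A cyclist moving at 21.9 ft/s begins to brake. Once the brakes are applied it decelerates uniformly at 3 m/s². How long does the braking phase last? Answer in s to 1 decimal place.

Braking time ≈ 2.2 s

21.9 ft/s × 0.3048 = 6.6751 m/s.
Braking time = v/a = 6.6751 / 3.000 = 2.225 s.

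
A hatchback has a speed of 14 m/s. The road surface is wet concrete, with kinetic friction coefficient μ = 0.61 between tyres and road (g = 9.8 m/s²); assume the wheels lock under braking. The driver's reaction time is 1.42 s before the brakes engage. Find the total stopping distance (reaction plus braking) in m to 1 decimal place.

Total stopping distance ≈ 36.3 m

a = μg = 0.61 × 9.8 = 5.978 m/s².
Reaction distance = v·t_r = 14.0000 × 1.42 = 19.880 m.
Braking distance = v²/(2a) = 14.0000² / (2 × 5.978) = 196.000 / 11.956 = 16.393 m.
Total = 19.880 + 16.393 = 36.273 m.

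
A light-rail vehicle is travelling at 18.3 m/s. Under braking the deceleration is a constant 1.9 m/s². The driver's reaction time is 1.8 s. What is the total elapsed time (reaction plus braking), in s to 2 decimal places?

Total time ≈ 11.43 s

Braking time = v/a = 18.3000 / 1.900 = 9.632 s.
Total = 1.8 + 9.632 = 11.432 s.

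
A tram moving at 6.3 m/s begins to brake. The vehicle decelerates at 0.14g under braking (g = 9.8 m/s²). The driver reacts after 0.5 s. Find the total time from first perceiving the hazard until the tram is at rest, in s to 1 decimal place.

a = 0.14 × 9.8 = 1.372 m/s².
Braking time = v/a = 6.3000 / 1.372 = 4.592 s.
Total = 0.5 + 4.592 = 5.092 s.

Total time ≈ 5.1 s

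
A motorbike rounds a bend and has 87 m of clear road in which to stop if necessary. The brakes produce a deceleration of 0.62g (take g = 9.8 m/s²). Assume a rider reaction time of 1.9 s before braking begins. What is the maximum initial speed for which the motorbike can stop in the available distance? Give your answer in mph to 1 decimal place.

a = 0.62 × 9.8 = 6.076 m/s².
Stopping distance: v·t_r + v²/(2a) = 87 with t_r = 1.9 s and a = 6.076 m/s².
So v² + 23.089 v − 1057.22 = 0.
Positive root: v = −a·t_r + √((a·t_r)² + 2a·d) = −11.544 + √(133.264 + 1057.22) = 22.9594 m/s.
22.9594 m/s ÷ 0.44704 = 51.359 mph.

Maximum speed ≈ 51.4 mph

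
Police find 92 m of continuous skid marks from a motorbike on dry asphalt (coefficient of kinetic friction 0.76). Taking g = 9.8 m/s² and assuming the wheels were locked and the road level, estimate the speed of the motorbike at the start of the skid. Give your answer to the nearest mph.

Deceleration a = μg = 0.76 × 9.8 = 7.448 m/s².
v = √(2a·d) = √(2 × 7.448 × 92) = √1370.432 = 37.0193 m/s.
= 37.0193 ÷ 0.44704 = 82.810 mph.

Initial speed ≈ 83 mph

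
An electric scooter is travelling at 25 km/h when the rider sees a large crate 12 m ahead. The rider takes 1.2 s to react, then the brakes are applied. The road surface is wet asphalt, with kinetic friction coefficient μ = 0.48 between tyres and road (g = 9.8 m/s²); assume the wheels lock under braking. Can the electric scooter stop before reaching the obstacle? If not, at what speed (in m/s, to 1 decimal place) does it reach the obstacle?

No — it strikes the obstacle at 3.7 m/s

25 km/h ÷ 3.6 = 6.9444 m/s.
a = μg = 0.48 × 9.8 = 4.704 m/s².
Reaction distance = 6.9444 × 1.2 = 8.333 m.
Braking distance needed to stop: v²/(2a) = 48.225 / 9.408 = 5.126 m, so total needed = 8.333 + 5.126 = 13.459 m > 12 m — it cannot stop.
Distance remaining when braking begins: 12 − 8.333 = 3.667 m.
v² = v₀² − 2a·d = 48.225 − 2 × 4.704 × 3.667 = 13.726 m²/s².
v = √13.726 = 3.705 m/s.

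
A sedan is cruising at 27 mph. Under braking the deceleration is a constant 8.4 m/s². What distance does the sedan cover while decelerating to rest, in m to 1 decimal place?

Braking distance ≈ 8.7 m

27 mph × 0.44704 = 12.0701 m/s.
Braking distance = v²/(2a) = 12.0701² / (2 × 8.400) = 145.687 / 16.800 = 8.672 m.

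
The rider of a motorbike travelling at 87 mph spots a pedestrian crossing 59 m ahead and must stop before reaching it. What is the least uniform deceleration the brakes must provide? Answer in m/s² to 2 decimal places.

Required deceleration ≈ 12.82 m/s²

87 mph × 0.44704 = 38.8925 m/s.
v² = 2a·d ⇒ a = v²/(2d) = 38.8925² / (2 × 59.000) = 1512.627 / 118.000 = 12.8189 m/s².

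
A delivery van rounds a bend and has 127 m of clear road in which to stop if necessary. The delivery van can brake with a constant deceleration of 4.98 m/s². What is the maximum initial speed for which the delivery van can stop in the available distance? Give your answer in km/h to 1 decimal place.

v²/(2a) = d ⇒ v = √(2 × 4.980 × 127) = √1264.92 = 35.5657 m/s.
35.5657 m/s × 3.6 = 128.037 km/h.

Maximum speed ≈ 128.0 km/h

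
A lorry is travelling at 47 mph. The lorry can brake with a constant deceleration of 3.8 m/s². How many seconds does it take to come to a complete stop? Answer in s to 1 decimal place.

47 mph × 0.44704 = 21.0109 m/s.
Braking time = v/a = 21.0109 / 3.800 = 5.529 s.

Braking time ≈ 5.5 s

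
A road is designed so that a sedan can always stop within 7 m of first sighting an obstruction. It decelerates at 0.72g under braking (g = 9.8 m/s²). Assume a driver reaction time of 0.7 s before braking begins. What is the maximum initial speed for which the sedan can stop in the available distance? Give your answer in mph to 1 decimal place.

Maximum speed ≈ 13.8 mph

a = 0.72 × 9.8 = 7.056 m/s².
Stopping distance: v·t_r + v²/(2a) = 7 with t_r = 0.7 s and a = 7.056 m/s².
So v² + 9.878 v − 98.78 = 0.
Positive root: v = −a·t_r + √((a·t_r)² + 2a·d) = −4.939 + √(24.394 + 98.78) = 6.1594 m/s.
6.1594 m/s ÷ 0.44704 = 13.778 mph.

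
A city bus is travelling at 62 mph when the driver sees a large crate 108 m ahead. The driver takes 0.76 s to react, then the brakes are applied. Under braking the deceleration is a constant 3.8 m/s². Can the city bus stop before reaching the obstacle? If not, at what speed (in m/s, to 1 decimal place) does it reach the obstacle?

62 mph × 0.44704 = 27.7165 m/s.
Reaction distance = 27.7165 × 0.76 = 21.065 m.
Braking distance needed to stop: v²/(2a) = 768.204 / 7.600 = 101.079 m, so total needed = 21.065 + 101.079 = 122.144 m > 108 m — it cannot stop.
Distance remaining when braking begins: 108 − 21.065 = 86.935 m.
v² = v₀² − 2a·d = 768.204 − 2 × 3.800 × 86.935 = 107.498 m²/s².
v = √107.498 = 10.368 m/s.

No — it strikes the obstacle at 10.4 m/s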